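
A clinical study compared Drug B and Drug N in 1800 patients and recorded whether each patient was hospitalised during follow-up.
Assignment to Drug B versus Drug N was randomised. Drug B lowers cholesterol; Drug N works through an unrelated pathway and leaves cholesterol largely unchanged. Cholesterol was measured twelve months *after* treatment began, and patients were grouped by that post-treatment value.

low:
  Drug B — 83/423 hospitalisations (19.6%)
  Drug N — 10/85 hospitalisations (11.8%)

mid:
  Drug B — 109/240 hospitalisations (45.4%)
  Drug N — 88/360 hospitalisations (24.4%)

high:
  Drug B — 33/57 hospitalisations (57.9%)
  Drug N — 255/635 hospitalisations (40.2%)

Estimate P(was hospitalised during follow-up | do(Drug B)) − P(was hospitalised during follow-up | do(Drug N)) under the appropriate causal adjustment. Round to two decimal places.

-0.01

The distribution of cholesterol is itself part of what the drug does — it is an intermediate outcome. Holding it fixed would remove that part of the effect; the total effect is the pooled difference.
The causal difference is the pooled difference: 0.312 − 0.327 = -0.014.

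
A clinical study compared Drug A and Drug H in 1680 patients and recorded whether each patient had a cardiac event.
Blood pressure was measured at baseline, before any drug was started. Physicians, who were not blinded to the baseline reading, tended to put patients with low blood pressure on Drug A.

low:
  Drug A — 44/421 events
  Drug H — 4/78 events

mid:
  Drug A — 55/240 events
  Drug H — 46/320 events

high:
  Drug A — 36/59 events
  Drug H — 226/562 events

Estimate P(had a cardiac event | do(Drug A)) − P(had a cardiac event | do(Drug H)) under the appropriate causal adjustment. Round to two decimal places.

The stratified and pooled comparisons disagree (Drug H wins within each blood pressure; Drug A wins overall), so the answer turns on the causal role of blood pressure.
Since blood pressure is a pre-existing factor (not a product of the drug) and it affects the outcome on its own, it is a confounder. The stratified rates, not the pooled rate, identify the causal effect.
Adjusting over the population distribution of blood pressure: 0.297·(0.105−0.051) + 0.333·(0.229−0.144) + 0.370·(0.610−0.402) = +0.121.

+0.12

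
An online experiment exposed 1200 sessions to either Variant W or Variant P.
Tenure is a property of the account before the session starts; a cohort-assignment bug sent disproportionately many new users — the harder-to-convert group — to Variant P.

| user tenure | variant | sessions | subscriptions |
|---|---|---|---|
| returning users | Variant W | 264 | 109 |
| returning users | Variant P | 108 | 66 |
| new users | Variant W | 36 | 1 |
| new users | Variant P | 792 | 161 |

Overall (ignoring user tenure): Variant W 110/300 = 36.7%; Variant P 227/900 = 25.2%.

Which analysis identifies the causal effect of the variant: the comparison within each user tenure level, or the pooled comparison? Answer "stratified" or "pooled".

Within every user tenure level Variant P has the higher rate, yet pooled Variant W does — Simpson's reversal.
User tenure is set before the variant has any effect — it is not caused by the variant — and it independently drives the outcome. That makes it a confounder, so the causal comparison is within user tenure levels.
Within each level — returning users: 41.3% vs 61.1%; new users: 2.8% vs 20.3% — Variant P is higher every time.

stratified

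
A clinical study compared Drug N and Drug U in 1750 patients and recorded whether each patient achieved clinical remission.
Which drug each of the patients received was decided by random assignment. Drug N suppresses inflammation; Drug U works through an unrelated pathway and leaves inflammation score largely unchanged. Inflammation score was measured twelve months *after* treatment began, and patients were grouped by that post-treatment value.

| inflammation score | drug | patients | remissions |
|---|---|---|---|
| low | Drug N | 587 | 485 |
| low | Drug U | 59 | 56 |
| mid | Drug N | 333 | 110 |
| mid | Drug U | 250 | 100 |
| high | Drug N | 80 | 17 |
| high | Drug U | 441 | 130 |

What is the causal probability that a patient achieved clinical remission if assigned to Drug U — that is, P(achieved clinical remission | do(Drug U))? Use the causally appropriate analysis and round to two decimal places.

Stratifying would compare drugs among patients the drugs themselves sorted into inflammation score groups — a form of selection on an intermediate. The unconditioned pooled rates give the total causal effect.
So P(outcome | do(Drug U)) is just the pooled rate for Drug U: 286/750 = 0.381.

0.38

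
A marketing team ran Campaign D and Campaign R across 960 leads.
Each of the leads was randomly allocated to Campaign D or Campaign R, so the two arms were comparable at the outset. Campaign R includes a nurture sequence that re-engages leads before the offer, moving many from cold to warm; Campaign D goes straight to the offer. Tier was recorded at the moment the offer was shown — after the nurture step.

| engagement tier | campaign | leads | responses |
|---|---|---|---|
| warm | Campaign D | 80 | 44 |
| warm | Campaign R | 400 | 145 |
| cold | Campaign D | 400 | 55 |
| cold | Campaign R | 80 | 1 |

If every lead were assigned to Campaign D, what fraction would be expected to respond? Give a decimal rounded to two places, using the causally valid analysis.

The stratified and pooled comparisons disagree (Campaign D wins within each engagement tier; Campaign R wins overall), so the answer turns on the causal role of engagement tier.
Engagement tier is downstream of the campaign. One should not condition on a consequence of treatment, so the overall rates are the right comparison.
So P(outcome | do(Campaign D)) is just the pooled rate for Campaign D: 99/480 = 0.206.

0.21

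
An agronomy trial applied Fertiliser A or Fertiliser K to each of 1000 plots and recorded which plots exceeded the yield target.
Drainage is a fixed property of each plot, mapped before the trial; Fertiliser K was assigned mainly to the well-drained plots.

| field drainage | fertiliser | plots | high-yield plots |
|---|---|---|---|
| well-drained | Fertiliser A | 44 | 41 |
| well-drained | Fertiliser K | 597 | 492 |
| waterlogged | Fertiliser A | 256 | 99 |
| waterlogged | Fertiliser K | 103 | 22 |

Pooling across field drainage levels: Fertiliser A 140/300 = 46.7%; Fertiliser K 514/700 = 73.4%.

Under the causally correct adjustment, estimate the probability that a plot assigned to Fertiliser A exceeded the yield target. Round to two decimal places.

0.74

Within every field drainage level Fertiliser A has the higher rate, yet pooled Fertiliser K does — Simpson's reversal.
Since field drainage is a pre-existing factor (not a product of the fertiliser) and it affects the outcome on its own, it is a confounder. The stratified rates, not the pooled rate, identify the causal effect.
Standardising Fertiliser A to the population field drainage mix: 0.641·41/44 + 0.359·99/256 = 0.736.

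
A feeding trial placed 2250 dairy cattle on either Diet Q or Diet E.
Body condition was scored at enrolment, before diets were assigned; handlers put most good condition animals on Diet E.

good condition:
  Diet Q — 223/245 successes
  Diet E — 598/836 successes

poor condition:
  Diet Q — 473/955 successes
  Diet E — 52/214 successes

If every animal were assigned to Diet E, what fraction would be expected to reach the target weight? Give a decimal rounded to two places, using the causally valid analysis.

Nothing the diet does changes starting body condition; the imbalance is an allocation artefact. With starting body condition also predicting the outcome, the pooled figure is confounded, and the within-stratum comparison is the causal one.
Standardising Diet E to the population starting body condition mix: 0.480·598/836 + 0.520·52/214 = 0.470.

0.47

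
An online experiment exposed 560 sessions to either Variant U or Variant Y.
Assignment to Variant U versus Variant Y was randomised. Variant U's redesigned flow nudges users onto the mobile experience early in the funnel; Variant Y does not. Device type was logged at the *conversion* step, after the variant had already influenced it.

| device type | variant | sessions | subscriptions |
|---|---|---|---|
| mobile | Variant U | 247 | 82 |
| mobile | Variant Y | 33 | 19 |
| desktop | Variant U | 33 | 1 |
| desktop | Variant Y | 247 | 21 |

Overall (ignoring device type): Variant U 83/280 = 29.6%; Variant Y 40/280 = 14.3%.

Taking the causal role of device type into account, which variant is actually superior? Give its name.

Variant Y is higher inside every device type stratum but Variant U is higher in aggregate. Whether to stratify depends on how device type relates to the variant.
Because the variant influences device type, device type is a post-treatment mediator, not a confounder. Stratifying on it would bias the estimate; the causal effect is the crude pooled difference.
Pooled: Variant U 29.6% vs Variant Y 14.3%; Variant U is higher overall.

Variant U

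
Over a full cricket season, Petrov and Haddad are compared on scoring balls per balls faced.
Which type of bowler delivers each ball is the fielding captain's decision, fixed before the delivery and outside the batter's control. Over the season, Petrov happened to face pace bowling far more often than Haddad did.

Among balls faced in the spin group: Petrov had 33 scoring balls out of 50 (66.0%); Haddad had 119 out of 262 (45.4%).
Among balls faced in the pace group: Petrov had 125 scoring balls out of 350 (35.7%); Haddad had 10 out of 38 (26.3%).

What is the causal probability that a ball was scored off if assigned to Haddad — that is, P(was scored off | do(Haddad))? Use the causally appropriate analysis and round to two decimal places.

Within every bowling type level Petrov has the higher rate, yet pooled Haddad does — Simpson's reversal.
Bowling type is set before the player has any effect — it is not caused by the player — and it independently drives the outcome. That makes it a confounder, so the causal comparison is within bowling type levels.
Standardising Haddad to the population bowling type mix: 0.446·119/262 + 0.554·10/38 = 0.348.

0.35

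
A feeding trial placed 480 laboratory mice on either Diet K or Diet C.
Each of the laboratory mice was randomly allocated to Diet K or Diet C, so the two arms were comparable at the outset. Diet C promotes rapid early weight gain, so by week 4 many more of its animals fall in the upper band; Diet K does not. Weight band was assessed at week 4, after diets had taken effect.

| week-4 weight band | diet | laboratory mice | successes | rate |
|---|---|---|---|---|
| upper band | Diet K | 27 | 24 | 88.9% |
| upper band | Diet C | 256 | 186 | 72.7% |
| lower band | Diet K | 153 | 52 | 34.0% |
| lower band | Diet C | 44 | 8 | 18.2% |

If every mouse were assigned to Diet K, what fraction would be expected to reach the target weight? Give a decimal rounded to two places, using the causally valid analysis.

The week-4 weight band-specific comparison favours Diet K throughout, but the pooled figures favour Diet C. The question is whether to condition on week-4 weight band.
Because the diet influences week-4 weight band, week-4 weight band is a post-treatment mediator, not a confounder. Stratifying on it would bias the estimate; the causal effect is the crude pooled difference.
So P(outcome | do(Diet K)) is just the pooled rate for Diet K: 76/180 = 0.422.

0.42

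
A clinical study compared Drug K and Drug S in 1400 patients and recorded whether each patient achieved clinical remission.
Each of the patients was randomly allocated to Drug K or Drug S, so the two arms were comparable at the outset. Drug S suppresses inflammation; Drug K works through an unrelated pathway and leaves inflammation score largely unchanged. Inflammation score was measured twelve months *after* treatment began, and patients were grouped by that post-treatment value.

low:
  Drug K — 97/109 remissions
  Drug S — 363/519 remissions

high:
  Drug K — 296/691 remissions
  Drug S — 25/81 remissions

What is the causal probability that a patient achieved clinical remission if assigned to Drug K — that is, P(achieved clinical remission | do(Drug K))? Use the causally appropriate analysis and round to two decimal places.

0.49

Inflammation score lies on the pathway drug → inflammation score → outcome, so adjusting for it blocks the indirect effect. For the total causal effect of drug, use the unadjusted pooled rates.
So P(outcome | do(Drug K)) is just the pooled rate for Drug K: 393/800 = 0.491.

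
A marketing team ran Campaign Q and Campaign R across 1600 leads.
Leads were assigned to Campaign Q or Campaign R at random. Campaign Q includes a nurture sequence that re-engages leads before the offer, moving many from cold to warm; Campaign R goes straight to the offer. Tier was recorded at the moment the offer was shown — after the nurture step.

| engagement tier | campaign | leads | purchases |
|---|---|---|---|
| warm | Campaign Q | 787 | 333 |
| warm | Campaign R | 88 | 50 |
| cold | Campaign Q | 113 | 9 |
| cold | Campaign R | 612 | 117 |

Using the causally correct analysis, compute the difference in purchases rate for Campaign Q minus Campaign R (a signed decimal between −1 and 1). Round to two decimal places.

Engagement tier here is a post-treatment variable shaped by the campaign; conditioning on it would introduce bias rather than remove it. The overall comparison is the causal one.
The causal difference is the pooled difference: 0.380 − 0.239 = +0.141.

+0.14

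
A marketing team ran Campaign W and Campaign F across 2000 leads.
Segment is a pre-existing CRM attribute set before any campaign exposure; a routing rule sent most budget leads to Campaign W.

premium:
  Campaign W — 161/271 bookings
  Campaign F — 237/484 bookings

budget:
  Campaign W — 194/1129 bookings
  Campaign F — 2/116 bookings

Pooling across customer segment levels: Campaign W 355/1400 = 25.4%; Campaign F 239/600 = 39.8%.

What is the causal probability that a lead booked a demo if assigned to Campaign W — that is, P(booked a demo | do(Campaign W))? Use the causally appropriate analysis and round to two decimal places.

The customer segment-specific comparison favours Campaign W throughout, but the pooled figures favour Campaign F. The question is whether to condition on customer segment.
Here customer segment is a common cause — it drives both which campaign a case falls under and the outcome. The crude comparison mixes populations; the stratum-specific rates are the causally relevant ones.
Standardising Campaign W to the population customer segment mix: 0.378·161/271 + 0.623·194/1129 = 0.331.

0.33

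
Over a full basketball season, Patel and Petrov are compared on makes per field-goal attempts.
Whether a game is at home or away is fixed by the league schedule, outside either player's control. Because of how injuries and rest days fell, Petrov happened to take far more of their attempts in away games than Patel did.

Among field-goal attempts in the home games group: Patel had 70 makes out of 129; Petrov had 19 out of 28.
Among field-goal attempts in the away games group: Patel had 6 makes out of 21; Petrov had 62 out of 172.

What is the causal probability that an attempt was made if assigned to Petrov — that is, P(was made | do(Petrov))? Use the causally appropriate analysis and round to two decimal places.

0.50

Game venue differs across players for reasons unrelated to any effect of the player itself, and it separately predicts the outcome — a classic confounder. We must compare within game venue levels.
Standardising Petrov to the population game venue mix: 0.449·19/28 + 0.551·62/172 = 0.503.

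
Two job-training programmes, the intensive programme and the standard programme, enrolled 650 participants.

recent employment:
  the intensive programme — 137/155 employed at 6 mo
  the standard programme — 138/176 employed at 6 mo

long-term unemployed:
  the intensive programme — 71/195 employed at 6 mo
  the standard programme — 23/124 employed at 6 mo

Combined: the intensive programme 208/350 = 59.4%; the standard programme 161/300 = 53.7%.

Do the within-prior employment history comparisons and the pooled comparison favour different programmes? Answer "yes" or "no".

Within each prior employment history level (recent employment 88.4% vs 78.4%; long-term unemployed 36.4% vs 18.5%), the intensive programme has the higher rate every time. Pooled: 59.4% vs 53.7% — the intensive programme has the higher rate overall. They agree.

no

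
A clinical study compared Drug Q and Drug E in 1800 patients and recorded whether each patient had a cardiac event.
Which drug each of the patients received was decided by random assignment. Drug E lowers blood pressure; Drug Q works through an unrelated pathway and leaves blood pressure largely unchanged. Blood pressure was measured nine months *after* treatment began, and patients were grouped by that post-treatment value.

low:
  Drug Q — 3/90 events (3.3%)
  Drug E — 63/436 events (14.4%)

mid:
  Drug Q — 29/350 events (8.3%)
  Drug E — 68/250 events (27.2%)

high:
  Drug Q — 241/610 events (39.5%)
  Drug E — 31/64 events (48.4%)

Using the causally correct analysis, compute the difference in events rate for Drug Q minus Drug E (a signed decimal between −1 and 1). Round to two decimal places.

+0.04

The stratified and pooled comparisons disagree (Drug Q wins within each blood pressure; Drug E wins overall), so the answer turns on the causal role of blood pressure.
Blood pressure here is a post-treatment variable shaped by the drug; conditioning on it would introduce bias rather than remove it. The overall comparison is the causal one.
The causal difference is the pooled difference: 0.260 − 0.216 = +0.044.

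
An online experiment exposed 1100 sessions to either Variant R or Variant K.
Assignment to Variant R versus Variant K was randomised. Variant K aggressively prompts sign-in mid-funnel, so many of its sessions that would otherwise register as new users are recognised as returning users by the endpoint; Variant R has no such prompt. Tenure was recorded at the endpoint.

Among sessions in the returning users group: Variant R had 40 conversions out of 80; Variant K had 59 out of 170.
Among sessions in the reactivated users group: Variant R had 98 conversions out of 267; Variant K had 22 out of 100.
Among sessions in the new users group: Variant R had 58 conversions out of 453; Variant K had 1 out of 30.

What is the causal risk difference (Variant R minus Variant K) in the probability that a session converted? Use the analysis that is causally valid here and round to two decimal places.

-0.03

Within every user tenure level Variant R has the higher rate, yet pooled Variant K does — Simpson's reversal.
User tenure is recorded after the variant and is itself shifted by it — it sits on the causal path from variant to outcome. Conditioning on a mediator would strip out part of the effect we want; the pooled comparison gives the total causal effect.
The causal difference is the pooled difference: 0.245 − 0.273 = -0.028.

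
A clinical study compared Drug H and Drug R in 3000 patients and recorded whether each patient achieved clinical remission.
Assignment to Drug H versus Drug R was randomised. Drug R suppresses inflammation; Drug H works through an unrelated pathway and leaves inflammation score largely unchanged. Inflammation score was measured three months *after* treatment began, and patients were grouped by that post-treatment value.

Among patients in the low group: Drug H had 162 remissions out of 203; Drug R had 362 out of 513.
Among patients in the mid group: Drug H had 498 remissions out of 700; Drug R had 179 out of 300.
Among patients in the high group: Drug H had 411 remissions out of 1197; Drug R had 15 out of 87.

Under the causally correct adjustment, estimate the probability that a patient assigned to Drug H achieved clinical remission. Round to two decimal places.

Inflammation score lies on the pathway drug → inflammation score → outcome, so adjusting for it blocks the indirect effect. For the total causal effect of drug, use the unadjusted pooled rates.
So P(outcome | do(Drug H)) is just the pooled rate for Drug H: 1071/2100 = 0.510.

0.51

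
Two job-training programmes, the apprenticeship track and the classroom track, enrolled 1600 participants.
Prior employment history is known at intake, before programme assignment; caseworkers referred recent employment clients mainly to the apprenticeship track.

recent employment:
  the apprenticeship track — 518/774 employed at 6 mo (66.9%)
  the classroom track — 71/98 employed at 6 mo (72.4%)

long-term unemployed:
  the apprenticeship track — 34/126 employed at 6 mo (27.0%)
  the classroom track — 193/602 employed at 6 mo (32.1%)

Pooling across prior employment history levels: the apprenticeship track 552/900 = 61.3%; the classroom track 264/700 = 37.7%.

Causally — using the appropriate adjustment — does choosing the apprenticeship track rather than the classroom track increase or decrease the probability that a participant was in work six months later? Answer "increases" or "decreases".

decreases

The prior employment history-specific comparison favours the classroom track throughout, but the pooled figures favour the apprenticeship track. The question is whether to condition on prior employment history.
Nothing the programme does changes prior employment history; the imbalance is an allocation artefact. With prior employment history also predicting the outcome, the pooled figure is confounded, and the within-stratum comparison is the causal one.
Within each level — recent employment: 66.9% vs 72.4%; long-term unemployed: 27.0% vs 32.1% — the classroom track is higher every time.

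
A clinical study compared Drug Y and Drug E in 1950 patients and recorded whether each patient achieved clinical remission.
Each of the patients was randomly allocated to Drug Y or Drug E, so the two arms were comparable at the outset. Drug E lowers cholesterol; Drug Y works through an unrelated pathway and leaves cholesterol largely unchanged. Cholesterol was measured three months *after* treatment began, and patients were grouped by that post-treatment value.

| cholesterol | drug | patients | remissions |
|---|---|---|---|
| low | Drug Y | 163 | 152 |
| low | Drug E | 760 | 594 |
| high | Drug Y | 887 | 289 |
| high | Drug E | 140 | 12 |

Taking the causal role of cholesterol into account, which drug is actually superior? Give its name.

Drug E

Because the drug influences cholesterol, cholesterol is a post-treatment mediator, not a confounder. Stratifying on it would bias the estimate; the causal effect is the crude pooled difference.
Pooled: Drug Y 42.0% vs Drug E 67.3%; Drug E is higher overall.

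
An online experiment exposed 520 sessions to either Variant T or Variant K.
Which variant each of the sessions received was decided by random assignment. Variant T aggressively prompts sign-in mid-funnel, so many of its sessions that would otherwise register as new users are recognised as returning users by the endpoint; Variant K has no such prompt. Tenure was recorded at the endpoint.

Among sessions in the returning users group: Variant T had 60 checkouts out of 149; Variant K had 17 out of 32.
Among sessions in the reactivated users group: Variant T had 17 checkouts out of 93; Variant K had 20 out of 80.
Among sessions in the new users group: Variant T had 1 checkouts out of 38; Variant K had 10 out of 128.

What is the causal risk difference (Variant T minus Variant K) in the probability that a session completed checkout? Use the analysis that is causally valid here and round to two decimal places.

+0.08

User tenure lies on the pathway variant → user tenure → outcome, so adjusting for it blocks the indirect effect. For the total causal effect of variant, use the unadjusted pooled rates.
The causal difference is the pooled difference: 0.279 − 0.196 = +0.083.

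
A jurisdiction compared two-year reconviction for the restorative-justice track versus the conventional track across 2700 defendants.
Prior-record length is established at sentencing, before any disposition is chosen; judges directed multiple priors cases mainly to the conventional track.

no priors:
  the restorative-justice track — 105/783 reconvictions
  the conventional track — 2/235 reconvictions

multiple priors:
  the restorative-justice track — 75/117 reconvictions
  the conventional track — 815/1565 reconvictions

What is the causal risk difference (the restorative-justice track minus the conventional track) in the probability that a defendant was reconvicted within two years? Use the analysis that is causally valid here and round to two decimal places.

+0.12

The stratified and pooled comparisons disagree (the conventional track wins within each prior-record length; the restorative-justice track wins overall), so the answer turns on the causal role of prior-record length.
Since prior-record length is a pre-existing factor (not a product of the disposition) and it affects the outcome on its own, it is a confounder. The stratified rates, not the pooled rate, identify the causal effect.
Adjusting over the population distribution of prior-record length: 0.377·(0.134−0.009) + 0.623·(0.641−0.521) = +0.122.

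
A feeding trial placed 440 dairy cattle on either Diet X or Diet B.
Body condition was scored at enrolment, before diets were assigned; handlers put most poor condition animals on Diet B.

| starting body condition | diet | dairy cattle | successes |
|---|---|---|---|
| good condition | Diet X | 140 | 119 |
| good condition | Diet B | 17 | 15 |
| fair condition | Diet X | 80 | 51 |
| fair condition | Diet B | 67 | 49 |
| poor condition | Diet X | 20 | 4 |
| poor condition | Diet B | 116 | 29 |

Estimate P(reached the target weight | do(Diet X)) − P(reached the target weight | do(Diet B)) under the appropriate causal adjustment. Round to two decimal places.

-0.06

The starting body condition-specific comparison favours Diet B throughout, but the pooled figures favour Diet X. The question is whether to condition on starting body condition.
The imbalance in starting body condition arose from how dairy cattle were allocated, not from anything the diet did; and starting body condition independently affects the outcome. The pooled gap is confounded — condition on starting body condition.
Adjusting over the population distribution of starting body condition: 0.357·(0.850−0.882) + 0.334·(0.637−0.731) + 0.309·(0.200−0.250) = -0.058.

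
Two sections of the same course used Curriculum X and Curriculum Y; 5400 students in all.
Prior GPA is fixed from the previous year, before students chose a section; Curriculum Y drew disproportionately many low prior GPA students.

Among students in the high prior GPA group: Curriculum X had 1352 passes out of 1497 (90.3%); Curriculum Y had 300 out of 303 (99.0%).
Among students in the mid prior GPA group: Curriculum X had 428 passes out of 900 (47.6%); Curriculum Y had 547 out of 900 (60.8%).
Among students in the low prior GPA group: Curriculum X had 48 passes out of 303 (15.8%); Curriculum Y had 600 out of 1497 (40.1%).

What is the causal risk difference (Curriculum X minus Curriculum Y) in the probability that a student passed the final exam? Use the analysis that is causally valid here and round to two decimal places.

Prior GPA band differs across teaching methods for reasons unrelated to any effect of the teaching method itself, and it separately predicts the outcome — a classic confounder. We must compare within prior GPA band levels.
Adjusting over the population distribution of prior GPA band: 0.333·(0.903−0.990) + 0.333·(0.476−0.608) + 0.333·(0.158−0.401) = -0.154.

-0.15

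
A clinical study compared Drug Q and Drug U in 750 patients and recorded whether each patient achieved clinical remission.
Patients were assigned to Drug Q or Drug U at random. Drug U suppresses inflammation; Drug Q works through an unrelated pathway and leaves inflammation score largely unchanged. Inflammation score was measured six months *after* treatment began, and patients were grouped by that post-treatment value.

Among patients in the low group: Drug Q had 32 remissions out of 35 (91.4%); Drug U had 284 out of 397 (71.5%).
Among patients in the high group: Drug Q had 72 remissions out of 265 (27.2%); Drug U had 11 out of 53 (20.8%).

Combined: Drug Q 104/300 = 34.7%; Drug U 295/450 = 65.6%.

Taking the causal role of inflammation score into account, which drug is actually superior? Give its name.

Within every inflammation score level Drug Q has the higher rate, yet pooled Drug U does — Simpson's reversal.
Inflammation score lies on the pathway drug → inflammation score → outcome, so adjusting for it blocks the indirect effect. For the total causal effect of drug, use the unadjusted pooled rates.
Pooled: Drug Q 34.7% vs Drug U 65.6%; Drug U is higher overall.

Drug U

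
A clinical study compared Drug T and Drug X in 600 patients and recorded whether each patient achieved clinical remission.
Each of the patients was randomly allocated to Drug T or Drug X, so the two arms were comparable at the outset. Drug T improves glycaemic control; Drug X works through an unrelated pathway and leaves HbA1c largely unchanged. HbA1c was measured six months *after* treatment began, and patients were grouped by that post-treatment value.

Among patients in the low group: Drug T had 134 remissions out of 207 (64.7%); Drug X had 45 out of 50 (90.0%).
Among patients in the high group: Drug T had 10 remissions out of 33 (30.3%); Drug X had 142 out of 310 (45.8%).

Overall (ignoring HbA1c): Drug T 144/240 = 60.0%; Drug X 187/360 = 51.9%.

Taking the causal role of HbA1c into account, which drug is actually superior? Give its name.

Drug T

HbA1c here is a post-treatment variable shaped by the drug; conditioning on it would introduce bias rather than remove it. The overall comparison is the causal one.
Pooled: Drug T 60.0% vs Drug X 51.9%; Drug T is higher overall.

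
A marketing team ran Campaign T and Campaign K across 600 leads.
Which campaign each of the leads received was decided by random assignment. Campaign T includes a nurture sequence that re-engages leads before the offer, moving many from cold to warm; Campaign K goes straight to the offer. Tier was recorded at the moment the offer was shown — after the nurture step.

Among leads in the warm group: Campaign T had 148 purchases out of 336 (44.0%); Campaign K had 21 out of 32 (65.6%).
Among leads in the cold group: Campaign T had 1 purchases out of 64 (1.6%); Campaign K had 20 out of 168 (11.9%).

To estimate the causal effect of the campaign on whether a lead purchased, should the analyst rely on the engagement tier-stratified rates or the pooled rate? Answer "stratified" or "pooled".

The distribution of engagement tier is itself part of what the campaign does — it is an intermediate outcome. Holding it fixed would remove that part of the effect; the total effect is the pooled difference.
Pooled: Campaign T 37.2% vs Campaign K 20.5%; Campaign T is higher overall.

pooled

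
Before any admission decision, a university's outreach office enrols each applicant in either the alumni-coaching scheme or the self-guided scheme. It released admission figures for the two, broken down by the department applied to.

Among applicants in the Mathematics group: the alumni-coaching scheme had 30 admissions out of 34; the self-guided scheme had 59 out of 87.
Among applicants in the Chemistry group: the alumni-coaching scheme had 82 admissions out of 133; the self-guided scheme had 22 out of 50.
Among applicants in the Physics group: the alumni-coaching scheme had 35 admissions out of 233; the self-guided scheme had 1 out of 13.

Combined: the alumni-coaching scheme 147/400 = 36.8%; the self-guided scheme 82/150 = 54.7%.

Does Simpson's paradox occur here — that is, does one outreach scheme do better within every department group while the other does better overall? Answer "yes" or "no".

Within each department level (Mathematics 88.2% vs 67.8%; Chemistry 61.7% vs 44.0%; Physics 15.0% vs 7.7%), the alumni-coaching scheme has the higher rate every time. Pooled: 36.8% vs 54.7% — the self-guided scheme has the higher rate overall. The two comparisons disagree.

yes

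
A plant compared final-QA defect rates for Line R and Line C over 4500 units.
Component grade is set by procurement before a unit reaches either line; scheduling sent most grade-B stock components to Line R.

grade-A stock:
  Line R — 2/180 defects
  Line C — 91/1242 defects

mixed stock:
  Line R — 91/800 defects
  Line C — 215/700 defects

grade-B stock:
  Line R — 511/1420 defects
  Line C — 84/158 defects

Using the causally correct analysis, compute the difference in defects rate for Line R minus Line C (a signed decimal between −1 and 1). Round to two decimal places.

Line R is lower inside every component grade stratum but Line C is lower in aggregate. Whether to stratify depends on how component grade relates to the line.
The imbalance in component grade arose from how units were allocated, not from anything the line did; and component grade independently affects the outcome. The pooled gap is confounded — condition on component grade.
Adjusting over the population distribution of component grade: 0.316·(0.011−0.073) + 0.333·(0.114−0.307) + 0.351·(0.360−0.532) = -0.144.

-0.14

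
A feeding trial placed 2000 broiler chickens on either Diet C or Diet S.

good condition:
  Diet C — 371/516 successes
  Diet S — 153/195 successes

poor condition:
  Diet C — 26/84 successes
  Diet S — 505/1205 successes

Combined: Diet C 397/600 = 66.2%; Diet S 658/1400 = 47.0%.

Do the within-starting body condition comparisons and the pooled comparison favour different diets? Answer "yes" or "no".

Within each starting body condition level (good condition 71.9% vs 78.5%; poor condition 31.0% vs 41.9%), Diet S has the higher rate every time. Pooled: 66.2% vs 47.0% — Diet C has the higher rate overall. The two comparisons disagree.

yes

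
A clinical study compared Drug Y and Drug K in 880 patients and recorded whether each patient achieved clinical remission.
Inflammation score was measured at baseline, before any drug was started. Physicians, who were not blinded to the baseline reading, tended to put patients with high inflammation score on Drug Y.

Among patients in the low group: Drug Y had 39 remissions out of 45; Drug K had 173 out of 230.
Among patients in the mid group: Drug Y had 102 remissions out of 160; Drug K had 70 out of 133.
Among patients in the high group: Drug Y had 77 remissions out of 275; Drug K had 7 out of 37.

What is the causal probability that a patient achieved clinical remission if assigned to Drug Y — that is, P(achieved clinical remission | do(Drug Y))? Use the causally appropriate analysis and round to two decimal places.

The imbalance in inflammation score arose from how patients were allocated, not from anything the drug did; and inflammation score independently affects the outcome. The pooled gap is confounded — condition on inflammation score.
Standardising Drug Y to the population inflammation score mix: 0.312·39/45 + 0.333·102/160 + 0.355·77/275 = 0.582.

0.58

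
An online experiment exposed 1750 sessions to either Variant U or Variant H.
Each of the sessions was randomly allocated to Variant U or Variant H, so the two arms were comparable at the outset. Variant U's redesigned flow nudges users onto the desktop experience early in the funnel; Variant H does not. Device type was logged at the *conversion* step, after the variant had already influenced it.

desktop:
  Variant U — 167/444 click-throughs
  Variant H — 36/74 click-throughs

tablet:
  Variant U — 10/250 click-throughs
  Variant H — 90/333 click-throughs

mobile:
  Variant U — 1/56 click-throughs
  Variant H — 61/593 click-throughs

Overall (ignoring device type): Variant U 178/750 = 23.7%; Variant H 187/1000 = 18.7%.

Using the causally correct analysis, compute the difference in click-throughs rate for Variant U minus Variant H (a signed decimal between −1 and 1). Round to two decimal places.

+0.05

Device type lies on the pathway variant → device type → outcome, so adjusting for it blocks the indirect effect. For the total causal effect of variant, use the unadjusted pooled rates.
The causal difference is the pooled difference: 0.237 − 0.187 = +0.050.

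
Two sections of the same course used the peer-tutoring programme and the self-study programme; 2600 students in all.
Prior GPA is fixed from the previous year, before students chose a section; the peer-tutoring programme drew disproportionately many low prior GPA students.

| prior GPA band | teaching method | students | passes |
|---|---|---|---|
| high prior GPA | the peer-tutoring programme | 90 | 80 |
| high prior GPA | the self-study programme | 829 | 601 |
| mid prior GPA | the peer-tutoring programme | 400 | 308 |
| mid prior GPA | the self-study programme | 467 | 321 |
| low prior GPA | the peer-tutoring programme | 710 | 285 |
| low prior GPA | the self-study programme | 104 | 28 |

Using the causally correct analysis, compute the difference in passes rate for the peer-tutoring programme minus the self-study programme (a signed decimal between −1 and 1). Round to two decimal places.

The imbalance in prior GPA band arose from how students were allocated, not from anything the teaching method did; and prior GPA band independently affects the outcome. The pooled gap is confounded — condition on prior GPA band.
Adjusting over the population distribution of prior GPA band: 0.353·(0.889−0.725) + 0.333·(0.770−0.687) + 0.313·(0.401−0.269) = +0.127.

+0.13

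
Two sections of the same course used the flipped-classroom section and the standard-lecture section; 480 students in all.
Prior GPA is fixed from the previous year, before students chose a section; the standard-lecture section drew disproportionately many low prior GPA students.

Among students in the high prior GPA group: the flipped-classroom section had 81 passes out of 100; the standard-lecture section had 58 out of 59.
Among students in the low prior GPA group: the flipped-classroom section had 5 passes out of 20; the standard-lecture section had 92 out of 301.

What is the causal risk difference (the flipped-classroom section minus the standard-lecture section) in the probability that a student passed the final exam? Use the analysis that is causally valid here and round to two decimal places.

The prior GPA band-specific comparison favours the standard-lecture section throughout, but the pooled figures favour the flipped-classroom section. The question is whether to condition on prior GPA band.
Nothing the teaching method does changes prior GPA band; the imbalance is an allocation artefact. With prior GPA band also predicting the outcome, the pooled figure is confounded, and the within-stratum comparison is the causal one.
Adjusting over the population distribution of prior GPA band: 0.331·(0.810−0.983) + 0.669·(0.250−0.306) = -0.095.

-0.09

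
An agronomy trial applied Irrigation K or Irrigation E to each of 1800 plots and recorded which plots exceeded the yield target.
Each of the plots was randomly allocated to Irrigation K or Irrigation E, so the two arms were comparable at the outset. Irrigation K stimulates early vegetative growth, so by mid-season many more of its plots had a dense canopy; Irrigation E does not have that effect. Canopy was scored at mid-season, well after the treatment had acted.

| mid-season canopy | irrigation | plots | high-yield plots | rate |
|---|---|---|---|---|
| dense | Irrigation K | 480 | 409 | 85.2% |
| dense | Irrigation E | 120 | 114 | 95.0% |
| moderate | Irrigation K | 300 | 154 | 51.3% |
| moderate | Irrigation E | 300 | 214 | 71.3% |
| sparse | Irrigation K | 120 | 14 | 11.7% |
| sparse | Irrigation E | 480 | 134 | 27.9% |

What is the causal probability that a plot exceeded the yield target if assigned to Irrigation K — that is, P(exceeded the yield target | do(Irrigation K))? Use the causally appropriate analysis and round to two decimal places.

Mid-season canopy lies on the pathway irrigation → mid-season canopy → outcome, so adjusting for it blocks the indirect effect. For the total causal effect of irrigation, use the unadjusted pooled rates.
So P(outcome | do(Irrigation K)) is just the pooled rate for Irrigation K: 577/900 = 0.641.

0.64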